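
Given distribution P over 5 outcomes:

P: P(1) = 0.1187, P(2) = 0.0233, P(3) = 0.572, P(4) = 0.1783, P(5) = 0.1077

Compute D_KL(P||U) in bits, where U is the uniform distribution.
0.5798 bits

U(i) = 1/5 for all i

D_KL(P||U) = Σ P(x) log₂(P(x) / (1/5))
           = Σ P(x) log₂(P(x)) + log₂(5)
           = log₂(5) - H(P)

H(P) = -Σ P(x) log₂(P(x)):
  -P(1)·log₂(P(1)) = -(0.1187)·log₂(0.1187) = 0.36496
  -P(2)·log₂(P(2)) = -(0.0233)·log₂(0.0233) = 0.12637
  -P(3)·log₂(P(3)) = -(0.572)·log₂(0.572) = 0.46098
  -P(4)·log₂(P(4)) = -(0.1783)·log₂(0.1783) = 0.44354
  -P(5)·log₂(P(5)) = -(0.1077)·log₂(0.1077) = 0.34625
H(P) = 0.36496 + 0.12637 + 0.46098 + 0.44354 + 0.34625 = 1.74210 bits

log₂(5) = 2.32193 bits

D_KL(P||U) = 2.32193 - 1.74210 = 0.57983 ≈ 0.5798 bits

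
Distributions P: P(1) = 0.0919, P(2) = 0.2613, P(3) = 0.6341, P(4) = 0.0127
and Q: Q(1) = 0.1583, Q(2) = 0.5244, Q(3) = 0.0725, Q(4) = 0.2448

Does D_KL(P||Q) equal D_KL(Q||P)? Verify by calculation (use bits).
D_KL(P||Q) = 1.5950 bits, D_KL(Q||P) = 1.4693 bits. No — D_KL(P||Q) ≠ D_KL(Q||P) for this pair.

D_KL(P||Q) = Σ P(x) log₂(P(x)/Q(x))

Computing term by term:
  P(1)·log₂(P(1)/Q(1)) = 0.0919·log₂(0.0919/0.1583) = -0.07210
  P(2)·log₂(P(2)/Q(2)) = 0.2613·log₂(0.2613/0.5244) = -0.26260
  P(3)·log₂(P(3)/Q(3)) = 0.6341·log₂(0.6341/0.0725) = 1.98388
  P(4)·log₂(P(4)/Q(4)) = 0.0127·log₂(0.0127/0.2448) = -0.05421

D_KL(P||Q) = -0.07210 - 0.26260 + 1.98388 - 0.05421 = 1.59497 ≈ 1.5950 bits

D_KL(Q||P) = Σ Q(x) log₂(Q(x)/P(x))

Computing term by term:
  Q(1)·log₂(Q(1)/P(1)) = 0.1583·log₂(0.1583/0.0919) = 0.12419
  Q(2)·log₂(Q(2)/P(2)) = 0.5244·log₂(0.5244/0.2613) = 0.52700
  Q(3)·log₂(Q(3)/P(3)) = 0.0725·log₂(0.0725/0.6341) = -0.22683
  Q(4)·log₂(Q(4)/P(4)) = 0.2448·log₂(0.2448/0.0127) = 1.04498

D_KL(Q||P) = 0.12419 + 0.52700 - 0.22683 + 1.04498 = 1.46934 ≈ 1.4693 bits

These are NOT equal (difference: 0.1257 bits). KL divergence is asymmetric: D_KL(P||Q) ≠ D_KL(Q||P) in general.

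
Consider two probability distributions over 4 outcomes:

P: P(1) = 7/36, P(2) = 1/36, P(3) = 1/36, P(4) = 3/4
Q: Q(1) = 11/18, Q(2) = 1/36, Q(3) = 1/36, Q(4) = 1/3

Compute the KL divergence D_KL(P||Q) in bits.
0.5562 bits

D_KL(P||Q) = Σ P(x) log₂(P(x)/Q(x))

Computing term by term:
  P(1)·log₂(P(1)/Q(1)) = (7/36)·log₂((7/36)/(11/18)) = -0.32124
  P(2)·log₂(P(2)/Q(2)) = (1/36)·log₂((1/36)/(1/36)) = 0.00000
  P(3)·log₂(P(3)/Q(3)) = (1/36)·log₂((1/36)/(1/36)) = 0.00000
  P(4)·log₂(P(4)/Q(4)) = (3/4)·log₂((3/4)/(1/3)) = 0.87744

D_KL(P||Q) = -0.32124 + 0.00000 + 0.00000 + 0.87744 = 0.55620 ≈ 0.5562 bits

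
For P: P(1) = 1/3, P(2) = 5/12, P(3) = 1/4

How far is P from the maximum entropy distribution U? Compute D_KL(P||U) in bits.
0.0304 bits

U(i) = 1/3 for all i

D_KL(P||U) = Σ P(x) log₂(P(x) / (1/3))
           = Σ P(x) log₂(P(x)) + log₂(3)
           = log₂(3) - H(P)

H(P) = -Σ P(x) log₂(P(x)):
  -P(1)·log₂(P(1)) = -(1/3)·log₂(1/3) = 0.52832
  -P(2)·log₂(P(2)) = -(5/12)·log₂(5/12) = 0.52626
  -P(3)·log₂(P(3)) = -(1/4)·log₂(1/4) = 0.50000
H(P) = 0.52832 + 0.52626 + 0.50000 = 1.55458 bits

log₂(3) = 1.58496 bits

D_KL(P||U) = 1.58496 - 1.55458 = 0.03038 ≈ 0.0304 bits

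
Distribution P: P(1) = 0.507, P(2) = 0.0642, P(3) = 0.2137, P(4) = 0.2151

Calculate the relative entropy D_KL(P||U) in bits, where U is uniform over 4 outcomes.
0.2962 bits

U(i) = 1/4 for all i

D_KL(P||U) = Σ P(x) log₂(P(x) / (1/4))
           = Σ P(x) log₂(P(x)) + log₂(4)
           = log₂(4) - H(P)

H(P) = -Σ P(x) log₂(P(x)):
  -P(1)·log₂(P(1)) = -(0.507)·log₂(0.507) = 0.49683
  -P(2)·log₂(P(2)) = -(0.0642)·log₂(0.0642) = 0.25431
  -P(3)·log₂(P(3)) = -(0.2137)·log₂(0.2137) = 0.47577
  -P(4)·log₂(P(4)) = -(0.2151)·log₂(0.2151) = 0.47686
H(P) = 0.49683 + 0.25431 + 0.47577 + 0.47686 = 1.70377 bits

log₂(4) = 2.00000 bits

D_KL(P||U) = 2.00000 - 1.70377 = 0.29623 ≈ 0.2962 bits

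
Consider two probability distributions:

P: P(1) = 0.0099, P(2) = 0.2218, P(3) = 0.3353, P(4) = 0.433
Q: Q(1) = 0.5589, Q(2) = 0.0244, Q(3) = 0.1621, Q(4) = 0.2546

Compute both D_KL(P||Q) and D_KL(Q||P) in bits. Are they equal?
D_KL(P||Q) = 1.3320 bits, D_KL(Q||P) = 2.8095 bits. No, they are not equal.

D_KL(P||Q) = Σ P(x) log₂(P(x)/Q(x))

Computing term by term:
  P(1)·log₂(P(1)/Q(1)) = 0.0099·log₂(0.0099/0.5589) = -0.05761
  P(2)·log₂(P(2)/Q(2)) = 0.2218·log₂(0.2218/0.0244) = 0.70628
  P(3)·log₂(P(3)/Q(3)) = 0.3353·log₂(0.3353/0.1621) = 0.35158
  P(4)·log₂(P(4)/Q(4)) = 0.433·log₂(0.433/0.2546) = 0.33174

D_KL(P||Q) = -0.05761 + 0.70628 + 0.35158 + 0.33174 = 1.33199 ≈ 1.3320 bits

D_KL(Q||P) = Σ Q(x) log₂(Q(x)/P(x))

Computing term by term:
  Q(1)·log₂(Q(1)/P(1)) = 0.5589·log₂(0.5589/0.0099) = 3.25225
  Q(2)·log₂(Q(2)/P(2)) = 0.0244·log₂(0.0244/0.2218) = -0.07770
  Q(3)·log₂(Q(3)/P(3)) = 0.1621·log₂(0.1621/0.3353) = -0.16997
  Q(4)·log₂(Q(4)/P(4)) = 0.2546·log₂(0.2546/0.433) = -0.19506

D_KL(Q||P) = 3.25225 - 0.07770 - 0.16997 - 0.19506 = 2.80952 ≈ 2.8095 bits

These are NOT equal (difference: 1.4775 bits). KL divergence is asymmetric: D_KL(P||Q) ≠ D_KL(Q||P) in general.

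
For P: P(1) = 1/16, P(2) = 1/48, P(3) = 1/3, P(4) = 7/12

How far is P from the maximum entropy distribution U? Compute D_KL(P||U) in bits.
0.6517 bits

U(i) = 1/4 for all i

D_KL(P||U) = Σ P(x) log₂(P(x) / (1/4))
           = Σ P(x) log₂(P(x)) + log₂(4)
           = log₂(4) - H(P)

H(P) = -Σ P(x) log₂(P(x)):
  -P(1)·log₂(P(1)) = -(1/16)·log₂(1/16) = 0.25000
  -P(2)·log₂(P(2)) = -(1/48)·log₂(1/48) = 0.11635
  -P(3)·log₂(P(3)) = -(1/3)·log₂(1/3) = 0.52832
  -P(4)·log₂(P(4)) = -(7/12)·log₂(7/12) = 0.45360
H(P) = 0.25000 + 0.11635 + 0.52832 + 0.45360 = 1.34827 bits

log₂(4) = 2.00000 bits

D_KL(P||U) = 2.00000 - 1.34827 = 0.65173 ≈ 0.6517 bits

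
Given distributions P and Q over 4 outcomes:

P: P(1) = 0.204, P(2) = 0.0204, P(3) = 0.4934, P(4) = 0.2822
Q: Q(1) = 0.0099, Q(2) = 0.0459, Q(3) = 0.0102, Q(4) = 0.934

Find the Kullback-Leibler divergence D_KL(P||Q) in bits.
3.1404 bits

D_KL(P||Q) = Σ P(x) log₂(P(x)/Q(x))

Computing term by term:
  P(1)·log₂(P(1)/Q(1)) = 0.204·log₂(0.204/0.0099) = 0.89046
  P(2)·log₂(P(2)/Q(2)) = 0.0204·log₂(0.0204/0.0459) = -0.02387
  P(3)·log₂(P(3)/Q(3)) = 0.4934·log₂(0.4934/0.0102) = 2.76112
  P(4)·log₂(P(4)/Q(4)) = 0.2822·log₂(0.2822/0.934) = -0.48728

D_KL(P||Q) = 0.89046 - 0.02387 + 2.76112 - 0.48728 = 3.14043 ≈ 3.1404 bits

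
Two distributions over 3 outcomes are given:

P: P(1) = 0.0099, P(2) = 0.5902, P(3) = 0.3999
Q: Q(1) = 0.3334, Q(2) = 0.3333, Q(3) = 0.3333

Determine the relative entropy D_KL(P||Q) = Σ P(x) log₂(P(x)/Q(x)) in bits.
0.5414 bits

D_KL(P||Q) = Σ P(x) log₂(P(x)/Q(x))

Computing term by term:
  P(1)·log₂(P(1)/Q(1)) = 0.0099·log₂(0.0099/0.3334) = -0.05023
  P(2)·log₂(P(2)/Q(2)) = 0.5902·log₂(0.5902/0.3333) = 0.48655
  P(3)·log₂(P(3)/Q(3)) = 0.3999·log₂(0.3999/0.3333) = 0.10510

D_KL(P||Q) = -0.05023 + 0.48655 + 0.10510 = 0.54142 ≈ 0.5414 bits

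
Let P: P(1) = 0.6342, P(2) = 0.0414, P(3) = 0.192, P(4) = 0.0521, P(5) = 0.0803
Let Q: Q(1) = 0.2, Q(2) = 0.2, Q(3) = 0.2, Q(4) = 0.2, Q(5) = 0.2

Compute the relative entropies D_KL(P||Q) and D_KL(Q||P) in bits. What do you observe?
D_KL(P||Q) = 0.7437 bits, D_KL(Q||P) = 0.7847 bits. The two directions give different values (D_KL(Q||P) exceeds D_KL(P||Q) by 0.0410 bits): KL divergence is asymmetric.

D_KL(P||Q) = Σ P(x) log₂(P(x)/Q(x))

Computing term by term:
  P(1)·log₂(P(1)/Q(1)) = 0.6342·log₂(0.6342/0.2) = 1.05590
  P(2)·log₂(P(2)/Q(2)) = 0.0414·log₂(0.0414/0.2) = -0.09407
  P(3)·log₂(P(3)/Q(3)) = 0.192·log₂(0.192/0.2) = -0.01131
  P(4)·log₂(P(4)/Q(4)) = 0.0521·log₂(0.0521/0.2) = -0.10111
  P(5)·log₂(P(5)/Q(5)) = 0.0803·log₂(0.0803/0.2) = -0.10572

D_KL(P||Q) = 1.05590 - 0.09407 - 0.01131 - 0.10111 - 0.10572 = 0.74369 ≈ 0.7437 bits

D_KL(Q||P) = Σ Q(x) log₂(Q(x)/P(x))

Computing term by term:
  Q(1)·log₂(Q(1)/P(1)) = 0.2·log₂(0.2/0.6342) = -0.33299
  Q(2)·log₂(Q(2)/P(2)) = 0.2·log₂(0.2/0.0414) = 0.45446
  Q(3)·log₂(Q(3)/P(3)) = 0.2·log₂(0.2/0.192) = 0.01178
  Q(4)·log₂(Q(4)/P(4)) = 0.2·log₂(0.2/0.0521) = 0.38813
  Q(5)·log₂(Q(5)/P(5)) = 0.2·log₂(0.2/0.0803) = 0.26331

D_KL(Q||P) = -0.33299 + 0.45446 + 0.01178 + 0.38813 + 0.26331 = 0.78469 ≈ 0.7847 bits

These are NOT equal (difference: 0.0410 bits). KL divergence is asymmetric: D_KL(P||Q) ≠ D_KL(Q||P) in general.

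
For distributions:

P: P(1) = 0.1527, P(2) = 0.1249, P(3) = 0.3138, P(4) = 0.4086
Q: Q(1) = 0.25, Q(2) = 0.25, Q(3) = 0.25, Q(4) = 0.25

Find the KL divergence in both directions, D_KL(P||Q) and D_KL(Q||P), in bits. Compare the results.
D_KL(P||Q) = 0.1589 bits, D_KL(Q||P) = 0.1689 bits. D_KL(Q||P) is larger than D_KL(P||Q) by 0.0100 bits; the two directions differ.

D_KL(P||Q) = Σ P(x) log₂(P(x)/Q(x))

Computing term by term:
  P(1)·log₂(P(1)/Q(1)) = 0.1527·log₂(0.1527/0.25) = -0.10860
  P(2)·log₂(P(2)/Q(2)) = 0.1249·log₂(0.1249/0.25) = -0.12504
  P(3)·log₂(P(3)/Q(3)) = 0.3138·log₂(0.3138/0.25) = 0.10290
  P(4)·log₂(P(4)/Q(4)) = 0.4086·log₂(0.4086/0.25) = 0.28960

D_KL(P||Q) = -0.10860 - 0.12504 + 0.10290 + 0.28960 = 0.15886 ≈ 0.1589 bits

D_KL(Q||P) = Σ Q(x) log₂(Q(x)/P(x))

Computing term by term:
  Q(1)·log₂(Q(1)/P(1)) = 0.25·log₂(0.25/0.1527) = 0.17781
  Q(2)·log₂(Q(2)/P(2)) = 0.25·log₂(0.25/0.1249) = 0.25029
  Q(3)·log₂(Q(3)/P(3)) = 0.25·log₂(0.25/0.3138) = -0.08198
  Q(4)·log₂(Q(4)/P(4)) = 0.25·log₂(0.25/0.4086) = -0.17719

D_KL(Q||P) = 0.17781 + 0.25029 - 0.08198 - 0.17719 = 0.16893 ≈ 0.1689 bits

These are NOT equal (difference: 0.0100 bits). KL divergence is asymmetric: D_KL(P||Q) ≠ D_KL(Q||P) in general.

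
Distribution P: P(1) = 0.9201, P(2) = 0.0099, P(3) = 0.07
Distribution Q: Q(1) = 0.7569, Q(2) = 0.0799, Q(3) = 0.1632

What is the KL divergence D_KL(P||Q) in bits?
0.1439 bits

D_KL(P||Q) = Σ P(x) log₂(P(x)/Q(x))

Computing term by term:
  P(1)·log₂(P(1)/Q(1)) = 0.9201·log₂(0.9201/0.7569) = 0.25918
  P(2)·log₂(P(2)/Q(2)) = 0.0099·log₂(0.0099/0.0799) = -0.02983
  P(3)·log₂(P(3)/Q(3)) = 0.07·log₂(0.07/0.1632) = -0.08548

D_KL(P||Q) = 0.25918 - 0.02983 - 0.08548 = 0.14387 ≈ 0.1439 bits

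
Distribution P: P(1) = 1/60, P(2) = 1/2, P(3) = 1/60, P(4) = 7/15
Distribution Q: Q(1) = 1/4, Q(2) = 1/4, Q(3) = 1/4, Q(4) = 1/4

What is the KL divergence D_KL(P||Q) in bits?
0.7900 bits

D_KL(P||Q) = Σ P(x) log₂(P(x)/Q(x))

Computing term by term:
  P(1)·log₂(P(1)/Q(1)) = (1/60)·log₂((1/60)/(1/4)) = -0.06511
  P(2)·log₂(P(2)/Q(2)) = (1/2)·log₂((1/2)/(1/4)) = 0.50000
  P(3)·log₂(P(3)/Q(3)) = (1/60)·log₂((1/60)/(1/4)) = -0.06511
  P(4)·log₂(P(4)/Q(4)) = (7/15)·log₂((7/15)/(1/4)) = 0.42022

D_KL(P||Q) = -0.06511 + 0.50000 - 0.06511 + 0.42022 = 0.79000 ≈ 0.7900 bits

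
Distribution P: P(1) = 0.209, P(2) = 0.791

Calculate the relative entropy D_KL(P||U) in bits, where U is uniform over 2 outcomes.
0.2604 bits

U(i) = 1/2 for all i

D_KL(P||U) = Σ P(x) log₂(P(x) / (1/2))
           = Σ P(x) log₂(P(x)) + log₂(2)
           = log₂(2) - H(P)

H(P) = -Σ P(x) log₂(P(x)):
  -P(1)·log₂(P(1)) = -(0.209)·log₂(0.209) = 0.47201
  -P(2)·log₂(P(2)) = -(0.791)·log₂(0.791) = 0.26756
H(P) = 0.47201 + 0.26756 = 0.73957 bits

log₂(2) = 1.00000 bits

D_KL(P||U) = 1.00000 - 0.73957 = 0.26043 ≈ 0.2604 bits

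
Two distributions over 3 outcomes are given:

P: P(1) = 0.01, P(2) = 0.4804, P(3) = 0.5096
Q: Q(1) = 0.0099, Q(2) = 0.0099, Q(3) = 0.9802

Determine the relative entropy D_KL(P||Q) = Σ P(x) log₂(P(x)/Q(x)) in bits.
2.2098 bits

D_KL(P||Q) = Σ P(x) log₂(P(x)/Q(x))

Computing term by term:
  P(1)·log₂(P(1)/Q(1)) = 0.01·log₂(0.01/0.0099) = 0.00014
  P(2)·log₂(P(2)/Q(2)) = 0.4804·log₂(0.4804/0.0099) = 2.69056
  P(3)·log₂(P(3)/Q(3)) = 0.5096·log₂(0.5096/0.9802) = -0.48092

D_KL(P||Q) = 0.00014 + 2.69056 - 0.48092 = 2.20978 ≈ 2.2098 bits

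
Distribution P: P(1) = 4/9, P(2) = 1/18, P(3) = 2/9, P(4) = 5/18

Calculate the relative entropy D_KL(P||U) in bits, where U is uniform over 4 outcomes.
0.2528 bits

U(i) = 1/4 for all i

D_KL(P||U) = Σ P(x) log₂(P(x) / (1/4))
           = Σ P(x) log₂(P(x)) + log₂(4)
           = log₂(4) - H(P)

H(P) = -Σ P(x) log₂(P(x)):
  -P(1)·log₂(P(1)) = -(4/9)·log₂(4/9) = 0.51997
  -P(2)·log₂(P(2)) = -(1/18)·log₂(1/18) = 0.23166
  -P(3)·log₂(P(3)) = -(2/9)·log₂(2/9) = 0.48221
  -P(4)·log₂(P(4)) = -(5/18)·log₂(5/18) = 0.51333
H(P) = 0.51997 + 0.23166 + 0.48221 + 0.51333 = 1.74717 bits

log₂(4) = 2.00000 bits

D_KL(P||U) = 2.00000 - 1.74717 = 0.25283 ≈ 0.2528 bits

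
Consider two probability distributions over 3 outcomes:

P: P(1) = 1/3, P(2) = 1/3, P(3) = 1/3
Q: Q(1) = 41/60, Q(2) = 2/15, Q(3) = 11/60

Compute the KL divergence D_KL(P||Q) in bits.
0.3829 bits

D_KL(P||Q) = Σ P(x) log₂(P(x)/Q(x))

Computing term by term:
  P(1)·log₂(P(1)/Q(1)) = (1/3)·log₂((1/3)/(41/60)) = -0.34521
  P(2)·log₂(P(2)/Q(2)) = (1/3)·log₂((1/3)/(2/15)) = 0.44064
  P(3)·log₂(P(3)/Q(3)) = (1/3)·log₂((1/3)/(11/60)) = 0.28750

D_KL(P||Q) = -0.34521 + 0.44064 + 0.28750 = 0.38293 ≈ 0.3829 bits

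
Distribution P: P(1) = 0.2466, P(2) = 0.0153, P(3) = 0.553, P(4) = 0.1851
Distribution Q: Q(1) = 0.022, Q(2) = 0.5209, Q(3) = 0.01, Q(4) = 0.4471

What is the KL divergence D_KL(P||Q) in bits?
3.7479 bits

D_KL(P||Q) = Σ P(x) log₂(P(x)/Q(x))

Computing term by term:
  P(1)·log₂(P(1)/Q(1)) = 0.2466·log₂(0.2466/0.022) = 0.85979
  P(2)·log₂(P(2)/Q(2)) = 0.0153·log₂(0.0153/0.5209) = -0.07787
  P(3)·log₂(P(3)/Q(3)) = 0.553·log₂(0.553/0.01) = 3.20143
  P(4)·log₂(P(4)/Q(4)) = 0.1851·log₂(0.1851/0.4471) = -0.23550

D_KL(P||Q) = 0.85979 - 0.07787 + 3.20143 - 0.23550 = 3.74785 ≈ 3.7479 bits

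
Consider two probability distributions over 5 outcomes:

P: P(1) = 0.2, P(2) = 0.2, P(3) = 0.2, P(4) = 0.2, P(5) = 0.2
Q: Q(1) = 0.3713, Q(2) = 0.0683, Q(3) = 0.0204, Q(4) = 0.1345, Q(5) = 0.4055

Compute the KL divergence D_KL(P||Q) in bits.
0.7007 bits

D_KL(P||Q) = Σ P(x) log₂(P(x)/Q(x))

Computing term by term:
  P(1)·log₂(P(1)/Q(1)) = 0.2·log₂(0.2/0.3713) = -0.17852
  P(2)·log₂(P(2)/Q(2)) = 0.2·log₂(0.2/0.0683) = 0.31001
  P(3)·log₂(P(3)/Q(3)) = 0.2·log₂(0.2/0.0204) = 0.65867
  P(4)·log₂(P(4)/Q(4)) = 0.2·log₂(0.2/0.1345) = 0.11448
  P(5)·log₂(P(5)/Q(5)) = 0.2·log₂(0.2/0.4055) = -0.20394

D_KL(P||Q) = -0.17852 + 0.31001 + 0.65867 + 0.11448 - 0.20394 = 0.70070 ≈ 0.7007 bits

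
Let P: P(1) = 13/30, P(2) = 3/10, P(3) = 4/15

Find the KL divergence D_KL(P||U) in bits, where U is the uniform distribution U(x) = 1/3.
0.0326 bits

U(i) = 1/3 for all i

D_KL(P||U) = Σ P(x) log₂(P(x) / (1/3))
           = Σ P(x) log₂(P(x)) + log₂(3)
           = log₂(3) - H(P)

H(P) = -Σ P(x) log₂(P(x)):
  -P(1)·log₂(P(1)) = -(13/30)·log₂(13/30) = 0.52280
  -P(2)·log₂(P(2)) = -(3/10)·log₂(3/10) = 0.52109
  -P(3)·log₂(P(3)) = -(4/15)·log₂(4/15) = 0.50850
H(P) = 0.52280 + 0.52109 + 0.50850 = 1.55239 bits

log₂(3) = 1.58496 bits

D_KL(P||U) = 1.58496 - 1.55239 = 0.03257 ≈ 0.0326 bits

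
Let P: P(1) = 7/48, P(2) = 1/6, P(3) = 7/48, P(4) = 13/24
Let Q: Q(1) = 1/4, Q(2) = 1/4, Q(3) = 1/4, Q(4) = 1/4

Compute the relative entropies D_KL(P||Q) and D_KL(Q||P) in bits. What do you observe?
D_KL(P||Q) = 0.2799 bits, D_KL(Q||P) = 0.2562 bits. The two directions give different values (D_KL(P||Q) exceeds D_KL(Q||P) by 0.0237 bits): KL divergence is asymmetric.

D_KL(P||Q) = Σ P(x) log₂(P(x)/Q(x))

Computing term by term:
  P(1)·log₂(P(1)/Q(1)) = (7/48)·log₂((7/48)/(1/4)) = -0.11340
  P(2)·log₂(P(2)/Q(2)) = (1/6)·log₂((1/6)/(1/4)) = -0.09749
  P(3)·log₂(P(3)/Q(3)) = (7/48)·log₂((7/48)/(1/4)) = -0.11340
  P(4)·log₂(P(4)/Q(4)) = (13/24)·log₂((13/24)/(1/4)) = 0.60422

D_KL(P||Q) = -0.11340 - 0.09749 - 0.11340 + 0.60422 = 0.27993 ≈ 0.2799 bits

D_KL(Q||P) = Σ Q(x) log₂(Q(x)/P(x))

Computing term by term:
  Q(1)·log₂(Q(1)/P(1)) = (1/4)·log₂((1/4)/(7/48)) = 0.19440
  Q(2)·log₂(Q(2)/P(2)) = (1/4)·log₂((1/4)/(1/6)) = 0.14624
  Q(3)·log₂(Q(3)/P(3)) = (1/4)·log₂((1/4)/(7/48)) = 0.19440
  Q(4)·log₂(Q(4)/P(4)) = (1/4)·log₂((1/4)/(13/24)) = -0.27887

D_KL(Q||P) = 0.19440 + 0.14624 + 0.19440 - 0.27887 = 0.25617 ≈ 0.2562 bits

These are NOT equal (difference: 0.0237 bits). KL divergence is asymmetric: D_KL(P||Q) ≠ D_KL(Q||P) in general.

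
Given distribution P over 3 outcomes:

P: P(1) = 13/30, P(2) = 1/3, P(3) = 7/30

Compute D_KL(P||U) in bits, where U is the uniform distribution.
0.0440 bits

U(i) = 1/3 for all i

D_KL(P||U) = Σ P(x) log₂(P(x) / (1/3))
           = Σ P(x) log₂(P(x)) + log₂(3)
           = log₂(3) - H(P)

H(P) = -Σ P(x) log₂(P(x)):
  -P(1)·log₂(P(1)) = -(13/30)·log₂(13/30) = 0.52280
  -P(2)·log₂(P(2)) = -(1/3)·log₂(1/3) = 0.52832
  -P(3)·log₂(P(3)) = -(7/30)·log₂(7/30) = 0.48989
H(P) = 0.52280 + 0.52832 + 0.48989 = 1.54101 bits

log₂(3) = 1.58496 bits

D_KL(P||U) = 1.58496 - 1.54101 = 0.04395 ≈ 0.0440 bits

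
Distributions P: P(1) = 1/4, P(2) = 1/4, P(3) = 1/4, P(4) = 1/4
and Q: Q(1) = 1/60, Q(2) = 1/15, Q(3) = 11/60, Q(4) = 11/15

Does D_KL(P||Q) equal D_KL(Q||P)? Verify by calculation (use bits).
D_KL(P||Q) = 1.1772 bits, D_KL(Q||P) = 0.8643 bits. No — D_KL(P||Q) ≠ D_KL(Q||P) for this pair.

D_KL(P||Q) = Σ P(x) log₂(P(x)/Q(x))

Computing term by term:
  P(1)·log₂(P(1)/Q(1)) = (1/4)·log₂((1/4)/(1/60)) = 0.97672
  P(2)·log₂(P(2)/Q(2)) = (1/4)·log₂((1/4)/(1/15)) = 0.47672
  P(3)·log₂(P(3)/Q(3)) = (1/4)·log₂((1/4)/(11/60)) = 0.11186
  P(4)·log₂(P(4)/Q(4)) = (1/4)·log₂((1/4)/(11/15)) = -0.38814

D_KL(P||Q) = 0.97672 + 0.47672 + 0.11186 - 0.38814 = 1.17716 ≈ 1.1772 bits

D_KL(Q||P) = Σ Q(x) log₂(Q(x)/P(x))

Computing term by term:
  Q(1)·log₂(Q(1)/P(1)) = (1/60)·log₂((1/60)/(1/4)) = -0.06511
  Q(2)·log₂(Q(2)/P(2)) = (1/15)·log₂((1/15)/(1/4)) = -0.12713
  Q(3)·log₂(Q(3)/P(3)) = (11/60)·log₂((11/60)/(1/4)) = -0.08203
  Q(4)·log₂(Q(4)/P(4)) = (11/15)·log₂((11/15)/(1/4)) = 1.13853

D_KL(Q||P) = -0.06511 - 0.12713 - 0.08203 + 1.13853 = 0.86426 ≈ 0.8643 bits

These are NOT equal (difference: 0.3129 bits). KL divergence is asymmetric: D_KL(P||Q) ≠ D_KL(Q||P) in general.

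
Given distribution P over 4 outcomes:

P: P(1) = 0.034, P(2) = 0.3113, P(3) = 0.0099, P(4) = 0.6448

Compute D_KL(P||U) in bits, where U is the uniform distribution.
0.8359 bits

U(i) = 1/4 for all i

D_KL(P||U) = Σ P(x) log₂(P(x) / (1/4))
           = Σ P(x) log₂(P(x)) + log₂(4)
           = log₂(4) - H(P)

H(P) = -Σ P(x) log₂(P(x)):
  -P(1)·log₂(P(1)) = -(0.034)·log₂(0.034) = 0.16586
  -P(2)·log₂(P(2)) = -(0.3113)·log₂(0.3113) = 0.52411
  -P(3)·log₂(P(3)) = -(0.0099)·log₂(0.0099) = 0.06592
  -P(4)·log₂(P(4)) = -(0.6448)·log₂(0.6448) = 0.40821
H(P) = 0.16586 + 0.52411 + 0.06592 + 0.40821 = 1.16410 bits

log₂(4) = 2.00000 bits

D_KL(P||U) = 2.00000 - 1.16410 = 0.83590 ≈ 0.8359 bits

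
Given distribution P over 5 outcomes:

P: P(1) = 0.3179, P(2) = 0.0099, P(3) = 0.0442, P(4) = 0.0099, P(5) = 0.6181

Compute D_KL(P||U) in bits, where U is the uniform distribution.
1.0366 bits

U(i) = 1/5 for all i

D_KL(P||U) = Σ P(x) log₂(P(x) / (1/5))
           = Σ P(x) log₂(P(x)) + log₂(5)
           = log₂(5) - H(P)

H(P) = -Σ P(x) log₂(P(x)):
  -P(1)·log₂(P(1)) = -(0.3179)·log₂(0.3179) = 0.52560
  -P(2)·log₂(P(2)) = -(0.0099)·log₂(0.0099) = 0.06592
  -P(3)·log₂(P(3)) = -(0.0442)·log₂(0.0442) = 0.19889
  -P(4)·log₂(P(4)) = -(0.0099)·log₂(0.0099) = 0.06592
  -P(5)·log₂(P(5)) = -(0.6181)·log₂(0.6181) = 0.42902
H(P) = 0.52560 + 0.06592 + 0.19889 + 0.06592 + 0.42902 = 1.28535 bits

log₂(5) = 2.32193 bits

D_KL(P||U) = 2.32193 - 1.28535 = 1.03658 ≈ 1.0366 bits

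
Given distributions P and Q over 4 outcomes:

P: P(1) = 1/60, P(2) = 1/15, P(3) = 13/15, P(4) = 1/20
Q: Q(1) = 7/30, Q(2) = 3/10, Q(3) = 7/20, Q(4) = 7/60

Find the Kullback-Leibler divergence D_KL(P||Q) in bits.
0.8645 bits

D_KL(P||Q) = Σ P(x) log₂(P(x)/Q(x))

Computing term by term:
  P(1)·log₂(P(1)/Q(1)) = (1/60)·log₂((1/60)/(7/30)) = -0.06346
  P(2)·log₂(P(2)/Q(2)) = (1/15)·log₂((1/15)/(3/10)) = -0.14466
  P(3)·log₂(P(3)/Q(3)) = (13/15)·log₂((13/15)/(7/20)) = 1.13371
  P(4)·log₂(P(4)/Q(4)) = (1/20)·log₂((1/20)/(7/60)) = -0.06112

D_KL(P||Q) = -0.06346 - 0.14466 + 1.13371 - 0.06112 = 0.86447 ≈ 0.8645 bits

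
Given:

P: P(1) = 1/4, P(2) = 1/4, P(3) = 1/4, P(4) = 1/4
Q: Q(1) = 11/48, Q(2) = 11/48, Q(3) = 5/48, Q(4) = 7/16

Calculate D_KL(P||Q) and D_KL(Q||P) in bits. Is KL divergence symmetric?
D_KL(P||Q) = 0.1767 bits, D_KL(Q||P) = 0.1641 bits. No, KL divergence is not symmetric.

D_KL(P||Q) = Σ P(x) log₂(P(x)/Q(x))

Computing term by term:
  P(1)·log₂(P(1)/Q(1)) = (1/4)·log₂((1/4)/(11/48)) = 0.03138
  P(2)·log₂(P(2)/Q(2)) = (1/4)·log₂((1/4)/(11/48)) = 0.03138
  P(3)·log₂(P(3)/Q(3)) = (1/4)·log₂((1/4)/(5/48)) = 0.31576
  P(4)·log₂(P(4)/Q(4)) = (1/4)·log₂((1/4)/(7/16)) = -0.20184

D_KL(P||Q) = 0.03138 + 0.03138 + 0.31576 - 0.20184 = 0.17668 ≈ 0.1767 bits

D_KL(Q||P) = Σ Q(x) log₂(Q(x)/P(x))

Computing term by term:
  Q(1)·log₂(Q(1)/P(1)) = (11/48)·log₂((11/48)/(1/4)) = -0.02877
  Q(2)·log₂(Q(2)/P(2)) = (11/48)·log₂((11/48)/(1/4)) = -0.02877
  Q(3)·log₂(Q(3)/P(3)) = (5/48)·log₂((5/48)/(1/4)) = -0.13157
  Q(4)·log₂(Q(4)/P(4)) = (7/16)·log₂((7/16)/(1/4)) = 0.35322

D_KL(Q||P) = -0.02877 - 0.02877 - 0.13157 + 0.35322 = 0.16411 ≈ 0.1641 bits

These are NOT equal (difference: 0.0126 bits). KL divergence is asymmetric: D_KL(P||Q) ≠ D_KL(Q||P) in general.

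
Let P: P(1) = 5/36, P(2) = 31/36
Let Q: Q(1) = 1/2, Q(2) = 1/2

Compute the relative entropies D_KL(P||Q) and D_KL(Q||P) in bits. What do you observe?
D_KL(P||Q) = 0.4187 bits, D_KL(Q||P) = 0.5319 bits. The two directions give different values (D_KL(Q||P) exceeds D_KL(P||Q) by 0.1132 bits): KL divergence is asymmetric.

D_KL(P||Q) = Σ P(x) log₂(P(x)/Q(x))

Computing term by term:
  P(1)·log₂(P(1)/Q(1)) = (5/36)·log₂((5/36)/(1/2)) = -0.25667
  P(2)·log₂(P(2)/Q(2)) = (31/36)·log₂((31/36)/(1/2)) = 0.67534

D_KL(P||Q) = -0.25667 + 0.67534 = 0.41867 ≈ 0.4187 bits

D_KL(Q||P) = Σ Q(x) log₂(Q(x)/P(x))

Computing term by term:
  Q(1)·log₂(Q(1)/P(1)) = (1/2)·log₂((1/2)/(5/36)) = 0.92400
  Q(2)·log₂(Q(2)/P(2)) = (1/2)·log₂((1/2)/(31/36)) = -0.39214

D_KL(Q||P) = 0.92400 - 0.39214 = 0.53186 ≈ 0.5319 bits

These are NOT equal (difference: 0.1132 bits). KL divergence is asymmetric: D_KL(P||Q) ≠ D_KL(Q||P) in general.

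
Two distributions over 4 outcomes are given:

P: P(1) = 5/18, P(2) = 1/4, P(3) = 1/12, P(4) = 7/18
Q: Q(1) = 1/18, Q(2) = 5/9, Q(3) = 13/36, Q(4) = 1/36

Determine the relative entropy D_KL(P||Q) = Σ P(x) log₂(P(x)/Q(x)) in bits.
1.6613 bits

D_KL(P||Q) = Σ P(x) log₂(P(x)/Q(x))

Computing term by term:
  P(1)·log₂(P(1)/Q(1)) = (5/18)·log₂((5/18)/(1/18)) = 0.64498
  P(2)·log₂(P(2)/Q(2)) = (1/4)·log₂((1/4)/(5/9)) = -0.28800
  P(3)·log₂(P(3)/Q(3)) = (1/12)·log₂((1/12)/(13/36)) = -0.17629
  P(4)·log₂(P(4)/Q(4)) = (7/18)·log₂((7/18)/(1/36)) = 1.48064

D_KL(P||Q) = 0.64498 - 0.28800 - 0.17629 + 1.48064 = 1.66133 ≈ 1.6613 bits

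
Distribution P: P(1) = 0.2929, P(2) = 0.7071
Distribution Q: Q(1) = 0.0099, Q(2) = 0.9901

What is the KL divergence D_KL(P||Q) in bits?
1.0879 bits

D_KL(P||Q) = Σ P(x) log₂(P(x)/Q(x))

Computing term by term:
  P(1)·log₂(P(1)/Q(1)) = 0.2929·log₂(0.2929/0.0099) = 1.43135
  P(2)·log₂(P(2)/Q(2)) = 0.7071·log₂(0.7071/0.9901) = -0.34341

D_KL(P||Q) = 1.43135 - 0.34341 = 1.08794 ≈ 1.0879 bits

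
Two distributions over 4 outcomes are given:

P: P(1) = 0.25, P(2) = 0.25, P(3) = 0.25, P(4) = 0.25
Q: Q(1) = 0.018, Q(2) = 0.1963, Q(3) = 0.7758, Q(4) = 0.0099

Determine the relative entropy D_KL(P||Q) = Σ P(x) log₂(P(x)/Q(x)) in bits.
1.7923 bits

D_KL(P||Q) = Σ P(x) log₂(P(x)/Q(x))

Computing term by term:
  P(1)·log₂(P(1)/Q(1)) = 0.25·log₂(0.25/0.018) = 0.94896
  P(2)·log₂(P(2)/Q(2)) = 0.25·log₂(0.25/0.1963) = 0.08722
  P(3)·log₂(P(3)/Q(3)) = 0.25·log₂(0.25/0.7758) = -0.40844
  P(4)·log₂(P(4)/Q(4)) = 0.25·log₂(0.25/0.0099) = 1.16459

D_KL(P||Q) = 0.94896 + 0.08722 - 0.40844 + 1.16459 = 1.79233 ≈ 1.7923 bits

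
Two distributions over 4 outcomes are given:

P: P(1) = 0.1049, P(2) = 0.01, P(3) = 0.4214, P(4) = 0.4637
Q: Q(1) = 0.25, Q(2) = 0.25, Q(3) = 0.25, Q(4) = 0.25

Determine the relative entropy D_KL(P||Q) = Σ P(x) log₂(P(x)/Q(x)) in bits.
0.5528 bits

D_KL(P||Q) = Σ P(x) log₂(P(x)/Q(x))

Computing term by term:
  P(1)·log₂(P(1)/Q(1)) = 0.1049·log₂(0.1049/0.25) = -0.13143
  P(2)·log₂(P(2)/Q(2)) = 0.01·log₂(0.01/0.25) = -0.04644
  P(3)·log₂(P(3)/Q(3)) = 0.4214·log₂(0.4214/0.25) = 0.31742
  P(4)·log₂(P(4)/Q(4)) = 0.4637·log₂(0.4637/0.25) = 0.41328

D_KL(P||Q) = -0.13143 - 0.04644 + 0.31742 + 0.41328 = 0.55283 ≈ 0.5528 bits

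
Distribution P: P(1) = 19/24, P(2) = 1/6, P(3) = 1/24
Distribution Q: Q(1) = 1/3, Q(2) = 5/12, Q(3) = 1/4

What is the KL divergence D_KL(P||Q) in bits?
0.6599 bits

D_KL(P||Q) = Σ P(x) log₂(P(x)/Q(x))

Computing term by term:
  P(1)·log₂(P(1)/Q(1)) = (19/24)·log₂((19/24)/(1/3)) = 0.98794
  P(2)·log₂(P(2)/Q(2)) = (1/6)·log₂((1/6)/(5/12)) = -0.22032
  P(3)·log₂(P(3)/Q(3)) = (1/24)·log₂((1/24)/(1/4)) = -0.10771

D_KL(P||Q) = 0.98794 - 0.22032 - 0.10771 = 0.65991 ≈ 0.6599 bits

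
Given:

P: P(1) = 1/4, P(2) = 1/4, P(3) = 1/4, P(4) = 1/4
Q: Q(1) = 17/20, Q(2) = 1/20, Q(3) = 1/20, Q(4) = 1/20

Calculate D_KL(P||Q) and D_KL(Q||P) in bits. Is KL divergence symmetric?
D_KL(P||Q) = 1.3001 bits, D_KL(Q||P) = 1.1524 bits. No, KL divergence is not symmetric.

D_KL(P||Q) = Σ P(x) log₂(P(x)/Q(x))

Computing term by term:
  P(1)·log₂(P(1)/Q(1)) = (1/4)·log₂((1/4)/(17/20)) = -0.44138
  P(2)·log₂(P(2)/Q(2)) = (1/4)·log₂((1/4)/(1/20)) = 0.58048
  P(3)·log₂(P(3)/Q(3)) = (1/4)·log₂((1/4)/(1/20)) = 0.58048
  P(4)·log₂(P(4)/Q(4)) = (1/4)·log₂((1/4)/(1/20)) = 0.58048

D_KL(P||Q) = -0.44138 + 0.58048 + 0.58048 + 0.58048 = 1.30006 ≈ 1.3001 bits

D_KL(Q||P) = Σ Q(x) log₂(Q(x)/P(x))

Computing term by term:
  Q(1)·log₂(Q(1)/P(1)) = (17/20)·log₂((17/20)/(1/4)) = 1.50070
  Q(2)·log₂(Q(2)/P(2)) = (1/20)·log₂((1/20)/(1/4)) = -0.11610
  Q(3)·log₂(Q(3)/P(3)) = (1/20)·log₂((1/20)/(1/4)) = -0.11610
  Q(4)·log₂(Q(4)/P(4)) = (1/20)·log₂((1/20)/(1/4)) = -0.11610

D_KL(Q||P) = 1.50070 - 0.11610 - 0.11610 - 0.11610 = 1.15240 ≈ 1.1524 bits

These are NOT equal (difference: 0.1477 bits). KL divergence is asymmetric: D_KL(P||Q) ≠ D_KL(Q||P) in general.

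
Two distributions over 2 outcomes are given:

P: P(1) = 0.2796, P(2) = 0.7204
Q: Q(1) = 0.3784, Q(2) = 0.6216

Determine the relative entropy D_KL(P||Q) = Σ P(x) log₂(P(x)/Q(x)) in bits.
0.0313 bits

D_KL(P||Q) = Σ P(x) log₂(P(x)/Q(x))

Computing term by term:
  P(1)·log₂(P(1)/Q(1)) = 0.2796·log₂(0.2796/0.3784) = -0.12206
  P(2)·log₂(P(2)/Q(2)) = 0.7204·log₂(0.7204/0.6216) = 0.15331

D_KL(P||Q) = -0.12206 + 0.15331 = 0.03125 ≈ 0.0313 bits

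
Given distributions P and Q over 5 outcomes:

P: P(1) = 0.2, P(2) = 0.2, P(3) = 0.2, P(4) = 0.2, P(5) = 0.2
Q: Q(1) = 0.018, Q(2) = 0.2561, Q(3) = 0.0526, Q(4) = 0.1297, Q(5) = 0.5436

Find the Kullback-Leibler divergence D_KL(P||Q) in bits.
0.8453 bits

D_KL(P||Q) = Σ P(x) log₂(P(x)/Q(x))

Computing term by term:
  P(1)·log₂(P(1)/Q(1)) = 0.2·log₂(0.2/0.018) = 0.69479
  P(2)·log₂(P(2)/Q(2)) = 0.2·log₂(0.2/0.2561) = -0.07134
  P(3)·log₂(P(3)/Q(3)) = 0.2·log₂(0.2/0.0526) = 0.38537
  P(4)·log₂(P(4)/Q(4)) = 0.2·log₂(0.2/0.1297) = 0.12496
  P(5)·log₂(P(5)/Q(5)) = 0.2·log₂(0.2/0.5436) = -0.28851

D_KL(P||Q) = 0.69479 - 0.07134 + 0.38537 + 0.12496 - 0.28851 = 0.84527 ≈ 0.8453 bits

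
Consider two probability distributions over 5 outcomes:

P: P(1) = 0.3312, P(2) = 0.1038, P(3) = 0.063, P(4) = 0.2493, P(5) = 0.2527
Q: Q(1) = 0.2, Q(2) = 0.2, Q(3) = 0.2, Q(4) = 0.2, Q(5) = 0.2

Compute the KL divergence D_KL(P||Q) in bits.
0.2023 bits

D_KL(P||Q) = Σ P(x) log₂(P(x)/Q(x))

Computing term by term:
  P(1)·log₂(P(1)/Q(1)) = 0.3312·log₂(0.3312/0.2) = 0.24102
  P(2)·log₂(P(2)/Q(2)) = 0.1038·log₂(0.1038/0.2) = -0.09821
  P(3)·log₂(P(3)/Q(3)) = 0.063·log₂(0.063/0.2) = -0.10499
  P(4)·log₂(P(4)/Q(4)) = 0.2493·log₂(0.2493/0.2) = 0.07925
  P(5)·log₂(P(5)/Q(5)) = 0.2527·log₂(0.2527/0.2) = 0.08527

D_KL(P||Q) = 0.24102 - 0.09821 - 0.10499 + 0.07925 + 0.08527 = 0.20234 ≈ 0.2023 bits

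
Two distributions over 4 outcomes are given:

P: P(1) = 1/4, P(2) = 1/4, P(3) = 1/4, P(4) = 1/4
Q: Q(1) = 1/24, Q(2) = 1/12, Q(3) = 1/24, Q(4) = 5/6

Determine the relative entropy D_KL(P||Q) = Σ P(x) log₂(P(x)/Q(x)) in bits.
1.2545 bits

D_KL(P||Q) = Σ P(x) log₂(P(x)/Q(x))

Computing term by term:
  P(1)·log₂(P(1)/Q(1)) = (1/4)·log₂((1/4)/(1/24)) = 0.64624
  P(2)·log₂(P(2)/Q(2)) = (1/4)·log₂((1/4)/(1/12)) = 0.39624
  P(3)·log₂(P(3)/Q(3)) = (1/4)·log₂((1/4)/(1/24)) = 0.64624
  P(4)·log₂(P(4)/Q(4)) = (1/4)·log₂((1/4)/(5/6)) = -0.43424

D_KL(P||Q) = 0.64624 + 0.39624 + 0.64624 - 0.43424 = 1.25448 ≈ 1.2545 bits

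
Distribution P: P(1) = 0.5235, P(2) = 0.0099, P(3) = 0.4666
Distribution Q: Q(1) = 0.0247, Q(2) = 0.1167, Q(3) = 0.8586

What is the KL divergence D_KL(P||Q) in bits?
1.8606 bits

D_KL(P||Q) = Σ P(x) log₂(P(x)/Q(x))

Computing term by term:
  P(1)·log₂(P(1)/Q(1)) = 0.5235·log₂(0.5235/0.0247) = 2.30634
  P(2)·log₂(P(2)/Q(2)) = 0.0099·log₂(0.0099/0.1167) = -0.03524
  P(3)·log₂(P(3)/Q(3)) = 0.4666·log₂(0.4666/0.8586) = -0.41051

D_KL(P||Q) = 2.30634 - 0.03524 - 0.41051 = 1.86059 ≈ 1.8606 bits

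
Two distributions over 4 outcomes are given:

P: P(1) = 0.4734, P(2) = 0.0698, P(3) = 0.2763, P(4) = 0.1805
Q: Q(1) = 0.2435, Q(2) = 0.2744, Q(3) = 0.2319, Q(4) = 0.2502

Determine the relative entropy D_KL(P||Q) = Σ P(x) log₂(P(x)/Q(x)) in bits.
0.3010 bits

D_KL(P||Q) = Σ P(x) log₂(P(x)/Q(x))

Computing term by term:
  P(1)·log₂(P(1)/Q(1)) = 0.4734·log₂(0.4734/0.2435) = 0.45406
  P(2)·log₂(P(2)/Q(2)) = 0.0698·log₂(0.0698/0.2744) = -0.13785
  P(3)·log₂(P(3)/Q(3)) = 0.2763·log₂(0.2763/0.2319) = 0.06983
  P(4)·log₂(P(4)/Q(4)) = 0.1805·log₂(0.1805/0.2502) = -0.08503

D_KL(P||Q) = 0.45406 - 0.13785 + 0.06983 - 0.08503 = 0.30101 ≈ 0.3010 bits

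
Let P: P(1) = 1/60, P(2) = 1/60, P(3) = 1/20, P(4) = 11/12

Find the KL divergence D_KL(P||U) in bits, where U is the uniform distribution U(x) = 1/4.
1.4719 bits

U(i) = 1/4 for all i

D_KL(P||U) = Σ P(x) log₂(P(x) / (1/4))
           = Σ P(x) log₂(P(x)) + log₂(4)
           = log₂(4) - H(P)

H(P) = -Σ P(x) log₂(P(x)):
  -P(1)·log₂(P(1)) = -(1/60)·log₂(1/60) = 0.09845
  -P(2)·log₂(P(2)) = -(1/60)·log₂(1/60) = 0.09845
  -P(3)·log₂(P(3)) = -(1/20)·log₂(1/20) = 0.21610
  -P(4)·log₂(P(4)) = -(11/12)·log₂(11/12) = 0.11507
H(P) = 0.09845 + 0.09845 + 0.21610 + 0.11507 = 0.52807 bits

log₂(4) = 2.00000 bits

D_KL(P||U) = 2.00000 - 0.52807 = 1.47193 ≈ 1.4719 bits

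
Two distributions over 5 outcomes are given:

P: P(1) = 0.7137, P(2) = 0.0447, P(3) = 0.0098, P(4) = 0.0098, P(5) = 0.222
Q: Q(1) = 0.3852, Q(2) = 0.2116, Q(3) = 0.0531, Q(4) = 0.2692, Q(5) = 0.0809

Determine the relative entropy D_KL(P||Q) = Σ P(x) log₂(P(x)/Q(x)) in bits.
0.7873 bits

D_KL(P||Q) = Σ P(x) log₂(P(x)/Q(x))

Computing term by term:
  P(1)·log₂(P(1)/Q(1)) = 0.7137·log₂(0.7137/0.3852) = 0.63499
  P(2)·log₂(P(2)/Q(2)) = 0.0447·log₂(0.0447/0.2116) = -0.10026
  P(3)·log₂(P(3)/Q(3)) = 0.0098·log₂(0.0098/0.0531) = -0.02389
  P(4)·log₂(P(4)/Q(4)) = 0.0098·log₂(0.0098/0.2692) = -0.04684
  P(5)·log₂(P(5)/Q(5)) = 0.222·log₂(0.222/0.0809) = 0.32331

D_KL(P||Q) = 0.63499 - 0.10026 - 0.02389 - 0.04684 + 0.32331 = 0.78731 ≈ 0.7873 bits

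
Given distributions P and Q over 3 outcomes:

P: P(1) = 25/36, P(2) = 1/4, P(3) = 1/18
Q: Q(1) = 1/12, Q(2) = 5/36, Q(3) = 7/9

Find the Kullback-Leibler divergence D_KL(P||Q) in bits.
2.1247 bits

D_KL(P||Q) = Σ P(x) log₂(P(x)/Q(x))

Computing term by term:
  P(1)·log₂(P(1)/Q(1)) = (25/36)·log₂((25/36)/(1/12)) = 2.12423
  P(2)·log₂(P(2)/Q(2)) = (1/4)·log₂((1/4)/(5/36)) = 0.21200
  P(3)·log₂(P(3)/Q(3)) = (1/18)·log₂((1/18)/(7/9)) = -0.21152

D_KL(P||Q) = 2.12423 + 0.21200 - 0.21152 = 2.12471 ≈ 2.1247 bits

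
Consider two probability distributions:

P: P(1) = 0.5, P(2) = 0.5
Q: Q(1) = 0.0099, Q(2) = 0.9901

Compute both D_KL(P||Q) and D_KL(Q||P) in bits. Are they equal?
D_KL(P||Q) = 2.3364 bits, D_KL(Q||P) = 0.9199 bits. No, they are not equal.

D_KL(P||Q) = Σ P(x) log₂(P(x)/Q(x))

Computing term by term:
  P(1)·log₂(P(1)/Q(1)) = 0.5·log₂(0.5/0.0099) = 2.82918
  P(2)·log₂(P(2)/Q(2)) = 0.5·log₂(0.5/0.9901) = -0.49282

D_KL(P||Q) = 2.82918 - 0.49282 = 2.33636 ≈ 2.3364 bits

D_KL(Q||P) = Σ Q(x) log₂(Q(x)/P(x))

Computing term by term:
  Q(1)·log₂(Q(1)/P(1)) = 0.0099·log₂(0.0099/0.5) = -0.05602
  Q(2)·log₂(Q(2)/P(2)) = 0.9901·log₂(0.9901/0.5) = 0.97589

D_KL(Q||P) = -0.05602 + 0.97589 = 0.91987 ≈ 0.9199 bits

These are NOT equal (difference: 1.4165 bits). KL divergence is asymmetric: D_KL(P||Q) ≠ D_KL(Q||P) in general.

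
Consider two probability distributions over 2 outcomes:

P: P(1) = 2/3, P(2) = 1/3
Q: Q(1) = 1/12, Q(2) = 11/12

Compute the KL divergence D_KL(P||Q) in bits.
1.5135 bits

D_KL(P||Q) = Σ P(x) log₂(P(x)/Q(x))

Computing term by term:
  P(1)·log₂(P(1)/Q(1)) = (2/3)·log₂((2/3)/(1/12)) = 2.00000
  P(2)·log₂(P(2)/Q(2)) = (1/3)·log₂((1/3)/(11/12)) = -0.48648

D_KL(P||Q) = 2.00000 - 0.48648 = 1.51352 ≈ 1.5135 bits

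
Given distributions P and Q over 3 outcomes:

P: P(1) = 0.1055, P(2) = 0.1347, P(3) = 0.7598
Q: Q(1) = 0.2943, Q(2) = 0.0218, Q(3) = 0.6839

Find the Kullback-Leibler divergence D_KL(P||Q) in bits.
0.3131 bits

D_KL(P||Q) = Σ P(x) log₂(P(x)/Q(x))

Computing term by term:
  P(1)·log₂(P(1)/Q(1)) = 0.1055·log₂(0.1055/0.2943) = -0.15614
  P(2)·log₂(P(2)/Q(2)) = 0.1347·log₂(0.1347/0.0218) = 0.35390
  P(3)·log₂(P(3)/Q(3)) = 0.7598·log₂(0.7598/0.6839) = 0.11536

D_KL(P||Q) = -0.15614 + 0.35390 + 0.11536 = 0.31312 ≈ 0.3131 bits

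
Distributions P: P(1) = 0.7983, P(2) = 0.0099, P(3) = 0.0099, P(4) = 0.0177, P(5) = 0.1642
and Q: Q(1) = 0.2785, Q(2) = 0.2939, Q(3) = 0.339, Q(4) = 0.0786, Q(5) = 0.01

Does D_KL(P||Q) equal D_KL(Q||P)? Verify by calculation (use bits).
D_KL(P||Q) = 1.7388 bits, D_KL(Q||P) = 2.8714 bits. No — D_KL(P||Q) ≠ D_KL(Q||P) for this pair.

D_KL(P||Q) = Σ P(x) log₂(P(x)/Q(x))

Computing term by term:
  P(1)·log₂(P(1)/Q(1)) = 0.7983·log₂(0.7983/0.2785) = 1.21282
  P(2)·log₂(P(2)/Q(2)) = 0.0099·log₂(0.0099/0.2939) = -0.04843
  P(3)·log₂(P(3)/Q(3)) = 0.0099·log₂(0.0099/0.339) = -0.05047
  P(4)·log₂(P(4)/Q(4)) = 0.0177·log₂(0.0177/0.0786) = -0.03807
  P(5)·log₂(P(5)/Q(5)) = 0.1642·log₂(0.1642/0.01) = 0.66294

D_KL(P||Q) = 1.21282 - 0.04843 - 0.05047 - 0.03807 + 0.66294 = 1.73879 ≈ 1.7388 bits

D_KL(Q||P) = Σ Q(x) log₂(Q(x)/P(x))

Computing term by term:
  Q(1)·log₂(Q(1)/P(1)) = 0.2785·log₂(0.2785/0.7983) = -0.42311
  Q(2)·log₂(Q(2)/P(2)) = 0.2939·log₂(0.2939/0.0099) = 1.43769
  Q(3)·log₂(Q(3)/P(3)) = 0.339·log₂(0.339/0.0099) = 1.72812
  Q(4)·log₂(Q(4)/P(4)) = 0.0786·log₂(0.0786/0.0177) = 0.16905
  Q(5)·log₂(Q(5)/P(5)) = 0.01·log₂(0.01/0.1642) = -0.04037

D_KL(Q||P) = -0.42311 + 1.43769 + 1.72812 + 0.16905 - 0.04037 = 2.87138 ≈ 2.8714 bits

These are NOT equal (difference: 1.1326 bits). KL divergence is asymmetric: D_KL(P||Q) ≠ D_KL(Q||P) in general.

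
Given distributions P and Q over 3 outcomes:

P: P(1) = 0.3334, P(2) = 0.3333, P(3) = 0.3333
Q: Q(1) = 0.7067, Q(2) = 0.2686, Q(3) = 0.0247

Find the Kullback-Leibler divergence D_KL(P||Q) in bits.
0.9937 bits

D_KL(P||Q) = Σ P(x) log₂(P(x)/Q(x))

Computing term by term:
  P(1)·log₂(P(1)/Q(1)) = 0.3334·log₂(0.3334/0.7067) = -0.36135
  P(2)·log₂(P(2)/Q(2)) = 0.3333·log₂(0.3333/0.2686) = 0.10378
  P(3)·log₂(P(3)/Q(3)) = 0.3333·log₂(0.3333/0.0247) = 1.25129

D_KL(P||Q) = -0.36135 + 0.10378 + 1.25129 = 0.99372 ≈ 0.9937 bits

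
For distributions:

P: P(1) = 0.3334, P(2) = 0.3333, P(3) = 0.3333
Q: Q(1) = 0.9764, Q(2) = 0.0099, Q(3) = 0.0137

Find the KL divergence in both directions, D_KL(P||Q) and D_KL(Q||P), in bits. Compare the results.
D_KL(P||Q) = 2.7088 bits, D_KL(Q||P) = 1.4003 bits. D_KL(P||Q) is larger than D_KL(Q||P) by 1.3085 bits; the two directions differ.

D_KL(P||Q) = Σ P(x) log₂(P(x)/Q(x))

Computing term by term:
  P(1)·log₂(P(1)/Q(1)) = 0.3334·log₂(0.3334/0.9764) = -0.51684
  P(2)·log₂(P(2)/Q(2)) = 0.3333·log₂(0.3333/0.0099) = 1.69091
  P(3)·log₂(P(3)/Q(3)) = 0.3333·log₂(0.3333/0.0137) = 1.53470

D_KL(P||Q) = -0.51684 + 1.69091 + 1.53470 = 2.70877 ≈ 2.7088 bits

D_KL(Q||P) = Σ Q(x) log₂(Q(x)/P(x))

Computing term by term:
  Q(1)·log₂(Q(1)/P(1)) = 0.9764·log₂(0.9764/0.3334) = 1.51363
  Q(2)·log₂(Q(2)/P(2)) = 0.0099·log₂(0.0099/0.3333) = -0.05023
  Q(3)·log₂(Q(3)/P(3)) = 0.0137·log₂(0.0137/0.3333) = -0.06308

D_KL(Q||P) = 1.51363 - 0.05023 - 0.06308 = 1.40032 ≈ 1.4003 bits

These are NOT equal (difference: 1.3085 bits). KL divergence is asymmetric: D_KL(P||Q) ≠ D_KL(Q||P) in general.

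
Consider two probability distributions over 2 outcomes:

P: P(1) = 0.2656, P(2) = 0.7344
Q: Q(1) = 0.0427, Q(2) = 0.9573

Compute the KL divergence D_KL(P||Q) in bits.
0.4195 bits

D_KL(P||Q) = Σ P(x) log₂(P(x)/Q(x))

Computing term by term:
  P(1)·log₂(P(1)/Q(1)) = 0.2656·log₂(0.2656/0.0427) = 0.70037
  P(2)·log₂(P(2)/Q(2)) = 0.7344·log₂(0.7344/0.9573) = -0.28084

D_KL(P||Q) = 0.70037 - 0.28084 = 0.41953 ≈ 0.4195 bits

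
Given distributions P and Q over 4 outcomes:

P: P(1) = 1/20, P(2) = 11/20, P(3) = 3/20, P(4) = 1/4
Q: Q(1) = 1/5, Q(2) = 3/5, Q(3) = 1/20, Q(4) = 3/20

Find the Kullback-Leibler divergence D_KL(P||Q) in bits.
0.2529 bits

D_KL(P||Q) = Σ P(x) log₂(P(x)/Q(x))

Computing term by term:
  P(1)·log₂(P(1)/Q(1)) = (1/20)·log₂((1/20)/(1/5)) = -0.10000
  P(2)·log₂(P(2)/Q(2)) = (11/20)·log₂((11/20)/(3/5)) = -0.06904
  P(3)·log₂(P(3)/Q(3)) = (3/20)·log₂((3/20)/(1/20)) = 0.23774
  P(4)·log₂(P(4)/Q(4)) = (1/4)·log₂((1/4)/(3/20)) = 0.18424

D_KL(P||Q) = -0.10000 - 0.06904 + 0.23774 + 0.18424 = 0.25294 ≈ 0.2529 bits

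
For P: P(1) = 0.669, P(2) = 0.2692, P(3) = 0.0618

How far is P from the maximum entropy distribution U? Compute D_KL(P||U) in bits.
0.4391 bits

U(i) = 1/3 for all i

D_KL(P||U) = Σ P(x) log₂(P(x) / (1/3))
           = Σ P(x) log₂(P(x)) + log₂(3)
           = log₂(3) - H(P)

H(P) = -Σ P(x) log₂(P(x)):
  -P(1)·log₂(P(1)) = -(0.669)·log₂(0.669) = 0.38797
  -P(2)·log₂(P(2)) = -(0.2692)·log₂(0.2692) = 0.50966
  -P(3)·log₂(P(3)) = -(0.0618)·log₂(0.0618) = 0.24820
H(P) = 0.38797 + 0.50966 + 0.24820 = 1.14583 bits

log₂(3) = 1.58496 bits

D_KL(P||U) = 1.58496 - 1.14583 = 0.43913 ≈ 0.4391 bits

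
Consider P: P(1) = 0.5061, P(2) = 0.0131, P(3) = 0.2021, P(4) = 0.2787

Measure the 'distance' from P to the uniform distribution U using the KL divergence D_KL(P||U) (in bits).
0.4409 bits

U(i) = 1/4 for all i

D_KL(P||U) = Σ P(x) log₂(P(x) / (1/4))
           = Σ P(x) log₂(P(x)) + log₂(4)
           = log₂(4) - H(P)

H(P) = -Σ P(x) log₂(P(x)):
  -P(1)·log₂(P(1)) = -(0.5061)·log₂(0.5061) = 0.49725
  -P(2)·log₂(P(2)) = -(0.0131)·log₂(0.0131) = 0.08193
  -P(3)·log₂(P(3)) = -(0.2021)·log₂(0.2021) = 0.46622
  -P(4)·log₂(P(4)) = -(0.2787)·log₂(0.2787) = 0.51370
H(P) = 0.49725 + 0.08193 + 0.46622 + 0.51370 = 1.55910 bits

log₂(4) = 2.00000 bits

D_KL(P||U) = 2.00000 - 1.55910 = 0.44090 ≈ 0.4409 bits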